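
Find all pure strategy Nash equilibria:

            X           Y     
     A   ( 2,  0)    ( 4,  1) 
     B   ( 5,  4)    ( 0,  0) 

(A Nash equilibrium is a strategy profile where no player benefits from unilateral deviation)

Nash equilibrium: (A, Y), (B, X)

Work:
Best responses:
  P1 vs X: payoffs [2, 5] → best response B (payoff 5)
  P1 vs Y: payoffs [4, 0] → best response A (payoff 4)
  P2 vs A: payoffs [0, 1] → best response Y (payoff 1)
  P2 vs B: payoffs [4, 0] → best response X (payoff 4)
Mutual best responses: (A,Y), (B,X) → Nash equilibria.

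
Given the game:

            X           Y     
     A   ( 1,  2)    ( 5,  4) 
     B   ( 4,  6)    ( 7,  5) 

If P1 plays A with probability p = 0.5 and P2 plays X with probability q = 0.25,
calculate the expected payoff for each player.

E[P1] = 5.125, E[P2] = 4.375

Work:
E[P1] = p·q·π₁(A,X) + p·(1-q)·π₁(A,Y) + (1-p)·q·π₁(B,X) + (1-p)·(1-q)·π₁(B,Y)
= 0.5·0.25·1 + 0.5·0.75·5 + 0.5·0.25·4 + 0.5·0.75·7
= 5.125

E[P2] = 4.375 (similar calculation)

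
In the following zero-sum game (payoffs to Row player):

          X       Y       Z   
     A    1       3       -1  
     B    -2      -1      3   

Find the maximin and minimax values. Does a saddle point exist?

Maximin = -1, Minimax = 1, Saddle: False

Work:
Row minimums: [-1, -2] → maximin = -1
Column maximums: [1, 3, 3] → minimax = 1
No saddle point (maximin ≠ minimax). Mixed strategy needed.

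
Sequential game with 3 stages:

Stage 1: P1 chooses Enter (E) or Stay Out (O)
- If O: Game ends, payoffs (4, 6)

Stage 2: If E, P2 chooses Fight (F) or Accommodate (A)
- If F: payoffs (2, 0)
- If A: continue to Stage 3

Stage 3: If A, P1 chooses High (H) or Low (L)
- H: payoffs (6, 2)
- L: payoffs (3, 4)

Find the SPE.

SPE: (E, A, H); Outcome (6, 2)

Work:
Stage 3: P1 chooses H (6 vs 3)
Stage 2: P2: F->0, A->2 (anticipating H). Choose A
Stage 1: P1: O->4, E->6 (anticipating A, H). Choose E
SPE path: E -> A -> H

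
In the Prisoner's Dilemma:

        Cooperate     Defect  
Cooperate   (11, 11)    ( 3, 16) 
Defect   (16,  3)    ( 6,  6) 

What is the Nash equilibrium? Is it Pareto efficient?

(Defect, Defect) is NE; not Pareto efficient

Work:
Defect dominates Cooperate for both players:
If P2 cooperates: Defect (16) > Cooperate (11)
If P2 defects: Defect (6) > Cooperate (3)
NE: (Defect, Defect) with payoff (6, 6)
But (Cooperate, Cooperate) = (11, 11) Pareto dominates (6, 6)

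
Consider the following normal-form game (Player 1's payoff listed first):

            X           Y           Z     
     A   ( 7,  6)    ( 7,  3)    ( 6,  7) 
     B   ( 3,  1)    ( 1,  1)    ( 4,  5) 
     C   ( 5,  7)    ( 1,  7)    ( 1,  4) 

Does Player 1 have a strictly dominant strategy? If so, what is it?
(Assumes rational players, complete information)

Yes, Player 1's strictly dominant strategy is A

Work:
A strategy strictly dominates another if it gives a strictly higher payoff against every opponent action. Compare each pair of P1's strategies column-by-column:
  A vs B: [7 vs 3, 7 vs 1, 6 vs 4] → A strictly dominates B
  A vs C: [7 vs 5, 7 vs 1, 6 vs 1] → A strictly dominates C
  B vs A: [3 vs 7, 1 vs 7, 4 vs 6] → B does not strictly dominate A (column X: 3 ≤ 7)
  B vs C: [3 vs 5, 1 vs 1, 4 vs 1] → B does not strictly dominate C (column X: 3 ≤ 5)
  C vs A: [5 vs 7, 1 vs 7, 1 vs 6] → C does not strictly dominate A (column X: 5 ≤ 7)
  C vs B: [5 vs 3, 1 vs 1, 1 vs 4] → C does not strictly dominate B (column Y: 1 ≤ 1)
A strictly dominates every other strategy → strictly dominant.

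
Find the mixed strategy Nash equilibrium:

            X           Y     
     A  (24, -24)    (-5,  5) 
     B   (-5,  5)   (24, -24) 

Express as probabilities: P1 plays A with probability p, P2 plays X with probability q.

p = 0.5, q = 0.5

Work:
Find probabilities that make opponent indifferent:
P2 chooses q to make P1 indifferent between A and B
P1 chooses p to make P2 indifferent between X and Y
Mixed NE: P1 plays (A: 0.5, B: 0.5), P2 plays (X: 0.5, Y: 0.5)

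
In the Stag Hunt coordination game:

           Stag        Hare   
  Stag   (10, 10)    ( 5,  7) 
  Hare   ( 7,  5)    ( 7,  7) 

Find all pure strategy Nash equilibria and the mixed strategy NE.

Pure NE: (Stag, Stag) and (Hare, Hare); Mixed NE: p = 0.4, q = 0.4

Work:
Check pure NE:
(Stag, Stag): (10, 10) - no unilateral deviation beneficial
(Hare, Hare): (7, 7) - no unilateral deviation beneficial
Mixed NE: P1 plays Stag with p = 0.4, P2 plays Stag with q = 0.4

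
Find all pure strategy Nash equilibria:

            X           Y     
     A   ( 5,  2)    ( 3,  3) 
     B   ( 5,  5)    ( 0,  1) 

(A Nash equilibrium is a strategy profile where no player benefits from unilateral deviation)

Nash equilibrium: (A, Y), (B, X)

Work:
Best responses:
  P1 vs X: payoffs [5, 5] → best response A/B (payoff 5)
  P1 vs Y: payoffs [3, 0] → best response A (payoff 3)
  P2 vs A: payoffs [2, 3] → best response Y (payoff 3)
  P2 vs B: payoffs [5, 1] → best response X (payoff 5)
Mutual best responses: (A,Y), (B,X) → Nash equilibria.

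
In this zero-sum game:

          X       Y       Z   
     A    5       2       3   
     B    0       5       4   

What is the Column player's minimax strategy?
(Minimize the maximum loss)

Column should play Z, value = 4

Work:
Column player minimizes Row's maximum payoff:
Column X: max payoff to Row = 5
Column Y: max payoff to Row = 5
Column Z: max payoff to Row = 4
Minimum is 4, achieved by column Z.
Minimax strategy: Z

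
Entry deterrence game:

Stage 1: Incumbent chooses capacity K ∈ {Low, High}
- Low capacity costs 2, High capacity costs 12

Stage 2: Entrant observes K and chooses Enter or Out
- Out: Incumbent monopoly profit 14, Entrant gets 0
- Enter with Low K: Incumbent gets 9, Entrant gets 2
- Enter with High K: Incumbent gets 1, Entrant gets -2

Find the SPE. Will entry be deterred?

SPE: (Low, Enter|Low, Out|High); Entry not deterred. Incumbent net profit = 7, Entrant gets 2

Work:
After Low K: Entrant enters (2 > 0)
After High K: Entrant stays out (-2 < 0)
Incumbent: Low → 9−2=7, High → 14−12=2
Incumbent chooses Low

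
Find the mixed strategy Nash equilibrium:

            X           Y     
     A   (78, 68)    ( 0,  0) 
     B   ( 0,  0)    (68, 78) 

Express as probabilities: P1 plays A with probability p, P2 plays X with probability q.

p = 0.5342, q = 0.4658

Work:
Find probabilities that make opponent indifferent:
P2 chooses q to make P1 indifferent between A and B
P1 chooses p to make P2 indifferent between X and Y
Mixed NE: P1 plays (A: 0.5342, B: 0.4658), P2 plays (X: 0.4658, Y: 0.5342)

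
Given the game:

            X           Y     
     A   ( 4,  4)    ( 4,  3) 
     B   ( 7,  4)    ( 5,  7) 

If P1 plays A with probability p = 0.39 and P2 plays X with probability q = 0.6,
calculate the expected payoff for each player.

E[P1] = 5.342, E[P2] = 4.576

Work:
E[P1] = p·q·π₁(A,X) + p·(1-q)·π₁(A,Y) + (1-p)·q·π₁(B,X) + (1-p)·(1-q)·π₁(B,Y)
= 0.39·0.6·4 + 0.39·0.4·4 + 0.61·0.6·7 + 0.61·0.4·5
= 5.342

E[P2] = 4.576 (similar calculation)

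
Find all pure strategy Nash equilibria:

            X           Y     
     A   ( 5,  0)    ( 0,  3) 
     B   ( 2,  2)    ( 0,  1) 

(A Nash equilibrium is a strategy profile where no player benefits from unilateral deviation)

Nash equilibrium: (A, Y)

Work:
Best responses:
  P1 vs X: payoffs [5, 2] → best response A (payoff 5)
  P1 vs Y: payoffs [0, 0] → best response A/B (payoff 0)
  P2 vs A: payoffs [0, 3] → best response Y (payoff 3)
  P2 vs B: payoffs [2, 1] → best response X (payoff 2)
Mutual best responses: (A,Y) → Nash equilibria.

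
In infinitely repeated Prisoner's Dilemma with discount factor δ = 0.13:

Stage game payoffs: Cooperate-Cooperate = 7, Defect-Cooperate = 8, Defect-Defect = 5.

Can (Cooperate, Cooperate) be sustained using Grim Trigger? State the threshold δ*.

δ* = 0.3333; since δ = 0.13 < 0.3333, cooperation cannot be sustained

Work:
For Grim Trigger:
Cooperate forever: 7/(1-δ)
Defect then punished: 8 + 5·δ/(1-δ)
Need: 7/(1-δ) ≥ 8 + 5·δ/(1-δ)
Solving: δ ≥ (T-R)/(T-P) = (8-7)/(8-5) = 0.3333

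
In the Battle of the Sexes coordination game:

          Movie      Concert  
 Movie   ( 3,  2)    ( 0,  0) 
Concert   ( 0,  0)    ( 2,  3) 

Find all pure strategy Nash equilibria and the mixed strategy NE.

Pure NE: (Movie, Movie) and (Concert, Concert); Mixed NE: p = 0.6, q = 0.4

Work:
Check pure NE:
(Movie, Movie): (3, 2) - no unilateral deviation beneficial
(Concert, Concert): (2, 3) - no unilateral deviation beneficial
Mixed NE: P1 plays Movie with p = 0.6, P2 plays Movie with q = 0.4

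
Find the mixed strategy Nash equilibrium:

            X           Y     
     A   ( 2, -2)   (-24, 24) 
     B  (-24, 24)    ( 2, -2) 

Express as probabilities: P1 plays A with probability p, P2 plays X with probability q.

p = 0.5, q = 0.5

Work:
Find probabilities that make opponent indifferent:
P2 chooses q to make P1 indifferent between A and B
P1 chooses p to make P2 indifferent between X and Y
Mixed NE: P1 plays (A: 0.5, B: 0.5), P2 plays (X: 0.5, Y: 0.5)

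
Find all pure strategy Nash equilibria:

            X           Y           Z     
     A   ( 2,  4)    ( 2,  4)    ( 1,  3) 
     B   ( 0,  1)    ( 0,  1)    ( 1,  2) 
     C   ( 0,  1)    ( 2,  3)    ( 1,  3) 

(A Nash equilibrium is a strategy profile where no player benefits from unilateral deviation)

Nash equilibrium: (A, X), (A, Y), (B, Z), (C, Y), (C, Z)

Work:
Best responses:
  P1 vs X: payoffs [2, 0, 0] → best response A (payoff 2)
  P1 vs Y: payoffs [2, 0, 2] → best response A/C (payoff 2)
  P1 vs Z: payoffs [1, 1, 1] → best response A/B/C (payoff 1)
  P2 vs A: payoffs [4, 4, 3] → best response X/Y (payoff 4)
  P2 vs B: payoffs [1, 1, 2] → best response Z (payoff 2)
  P2 vs C: payoffs [1, 3, 3] → best response Y/Z (payoff 3)
Mutual best responses: (A,X), (A,Y), (B,Z), (C,Y), (C,Z) → Nash equilibria.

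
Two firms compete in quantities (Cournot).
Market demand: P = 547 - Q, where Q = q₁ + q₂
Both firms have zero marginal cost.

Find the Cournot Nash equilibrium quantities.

q₁* = q₂* = 182.33; P* = 182.33

Work:
Profit: π_i = P·q_i = (a - q_i - q_j)·q_i
FOC: ∂π_i/∂q_i = a - 2q_i - q_j = 0
Reaction function: q_i = (547 - q_j)/2
Symmetry: q* = 547/3 = 182.33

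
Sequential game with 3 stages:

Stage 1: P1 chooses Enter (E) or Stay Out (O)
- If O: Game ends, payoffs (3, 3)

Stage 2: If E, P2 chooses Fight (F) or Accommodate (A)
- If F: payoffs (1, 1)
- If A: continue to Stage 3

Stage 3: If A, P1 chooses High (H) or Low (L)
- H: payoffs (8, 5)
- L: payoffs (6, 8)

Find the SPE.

SPE: (E, A, H); Outcome (8, 5)

Work:
Stage 3: P1 chooses H (8 vs 6)
Stage 2: P2: F->1, A->5 (anticipating H). Choose A
Stage 1: P1: O->3, E->8 (anticipating A, H). Choose E
SPE path: E -> A -> H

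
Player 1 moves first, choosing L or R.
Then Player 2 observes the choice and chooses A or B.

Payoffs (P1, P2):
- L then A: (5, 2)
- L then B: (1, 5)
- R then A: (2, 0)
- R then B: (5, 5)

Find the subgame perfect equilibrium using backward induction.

P1 plays R, P2 plays B after L and B after R; Payoff (5, 5)

Work:
Backward induction:
After L: P2 chooses B → P1 gets 1
After R: P2 chooses B → P1 gets 5
P1 chooses R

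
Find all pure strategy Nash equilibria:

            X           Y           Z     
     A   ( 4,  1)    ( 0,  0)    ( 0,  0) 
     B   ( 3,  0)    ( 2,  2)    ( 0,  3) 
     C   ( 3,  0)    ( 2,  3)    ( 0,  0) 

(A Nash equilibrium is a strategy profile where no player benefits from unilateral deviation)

Nash equilibrium: (A, X), (B, Z), (C, Y)

Work:
Best responses:
  P1 vs X: payoffs [4, 3, 3] → best response A (payoff 4)
  P1 vs Y: payoffs [0, 2, 2] → best response B/C (payoff 2)
  P1 vs Z: payoffs [0, 0, 0] → best response A/B/C (payoff 0)
  P2 vs A: payoffs [1, 0, 0] → best response X (payoff 1)
  P2 vs B: payoffs [0, 2, 3] → best response Z (payoff 3)
  P2 vs C: payoffs [0, 3, 0] → best response Y (payoff 3)
Mutual best responses: (A,X), (B,Z), (C,Y) → Nash equilibria.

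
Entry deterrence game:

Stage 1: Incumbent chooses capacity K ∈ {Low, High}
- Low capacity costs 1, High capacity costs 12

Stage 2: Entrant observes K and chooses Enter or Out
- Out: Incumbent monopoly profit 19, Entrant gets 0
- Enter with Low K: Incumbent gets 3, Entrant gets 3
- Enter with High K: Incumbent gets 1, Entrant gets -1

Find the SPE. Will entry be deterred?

SPE: (High, Enter|Low, Out|High); Entry deterred. Incumbent net profit = 7

Work:
After Low K: Entrant enters (3 > 0)
After High K: Entrant stays out (-1 < 0)
Incumbent: Low → 3−1=2, High → 19−12=7
Incumbent chooses High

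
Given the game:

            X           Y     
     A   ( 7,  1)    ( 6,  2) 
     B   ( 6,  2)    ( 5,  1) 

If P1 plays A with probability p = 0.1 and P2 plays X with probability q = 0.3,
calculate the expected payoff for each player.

E[P1] = 5.4, E[P2] = 1.34

Work:
E[P1] = p·q·π₁(A,X) + p·(1-q)·π₁(A,Y) + (1-p)·q·π₁(B,X) + (1-p)·(1-q)·π₁(B,Y)
= 0.1·0.3·7 + 0.1·0.7·6 + 0.9·0.3·6 + 0.9·0.7·5
= 5.4

E[P2] = 1.34 (similar calculation)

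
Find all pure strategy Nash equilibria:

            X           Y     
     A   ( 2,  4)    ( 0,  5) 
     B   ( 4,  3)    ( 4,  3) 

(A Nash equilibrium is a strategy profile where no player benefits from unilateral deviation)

Nash equilibrium: (B, X), (B, Y)

Work:
Best responses:
  P1 vs X: payoffs [2, 4] → best response B (payoff 4)
  P1 vs Y: payoffs [0, 4] → best response B (payoff 4)
  P2 vs A: payoffs [4, 5] → best response Y (payoff 5)
  P2 vs B: payoffs [3, 3] → best response X/Y (payoff 3)
Mutual best responses: (B,X), (B,Y) → Nash equilibria.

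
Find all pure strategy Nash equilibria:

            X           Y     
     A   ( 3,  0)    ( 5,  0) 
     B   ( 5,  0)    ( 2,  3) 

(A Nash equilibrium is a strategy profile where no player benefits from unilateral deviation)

Nash equilibrium: (A, Y)

Work:
Best responses:
  P1 vs X: payoffs [3, 5] → best response B (payoff 5)
  P1 vs Y: payoffs [5, 2] → best response A (payoff 5)
  P2 vs A: payoffs [0, 0] → best response X/Y (payoff 0)
  P2 vs B: payoffs [0, 3] → best response Y (payoff 3)
Mutual best responses: (A,Y) → Nash equilibria.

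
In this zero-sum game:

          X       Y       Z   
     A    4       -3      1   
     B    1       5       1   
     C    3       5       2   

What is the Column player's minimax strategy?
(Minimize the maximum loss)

Column should play Z, value = 2

Work:
Column player minimizes Row's maximum payoff:
Column X: max payoff to Row = 4
Column Y: max payoff to Row = 5
Column Z: max payoff to Row = 2
Minimum is 2, achieved by column Z.
Minimax strategy: Z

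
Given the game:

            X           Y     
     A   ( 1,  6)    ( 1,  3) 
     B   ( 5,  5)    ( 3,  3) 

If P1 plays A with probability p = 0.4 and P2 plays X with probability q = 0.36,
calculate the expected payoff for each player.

E[P1] = 2.632, E[P2] = 3.864

Work:
E[P1] = p·q·π₁(A,X) + p·(1-q)·π₁(A,Y) + (1-p)·q·π₁(B,X) + (1-p)·(1-q)·π₁(B,Y)
= 0.4·0.36·1 + 0.4·0.64·1 + 0.6·0.36·5 + 0.6·0.64·3
= 2.632

E[P2] = 3.864 (similar calculation)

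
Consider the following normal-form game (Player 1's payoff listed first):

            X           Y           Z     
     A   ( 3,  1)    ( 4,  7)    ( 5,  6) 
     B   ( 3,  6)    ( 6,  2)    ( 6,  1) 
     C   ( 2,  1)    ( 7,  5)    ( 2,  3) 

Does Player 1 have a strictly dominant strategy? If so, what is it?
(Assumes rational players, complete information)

No strictly dominant strategy exists for Player 1

Work:
A strategy strictly dominates another if it gives a strictly higher payoff against every opponent action. Compare each pair of P1's strategies column-by-column:
  A vs B: [3 vs 3, 4 vs 6, 5 vs 6] → A does not strictly dominate B (column X: 3 ≤ 3)
  A vs C: [3 vs 2, 4 vs 7, 5 vs 2] → A does not strictly dominate C (column Y: 4 ≤ 7)
  B vs A: [3 vs 3, 6 vs 4, 6 vs 5] → B does not strictly dominate A (column X: 3 ≤ 3)
  B vs C: [3 vs 2, 6 vs 7, 6 vs 2] → B does not strictly dominate C (column Y: 6 ≤ 7)
  C vs A: [2 vs 3, 7 vs 4, 2 vs 5] → C does not strictly dominate A (column X: 2 ≤ 3)
  C vs B: [2 vs 3, 7 vs 6, 2 vs 6] → C does not strictly dominate B (column X: 2 ≤ 3)
No single strategy strictly dominates all others → no strictly dominant strategy.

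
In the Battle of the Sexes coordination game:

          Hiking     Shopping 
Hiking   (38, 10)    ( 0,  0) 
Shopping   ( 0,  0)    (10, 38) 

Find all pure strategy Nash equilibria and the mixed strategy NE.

Pure NE: (Hiking, Hiking) and (Shopping, Shopping); Mixed NE: p = 0.7917, q = 0.2083

Work:
Check pure NE:
(Hiking, Hiking): (38, 10) - no unilateral deviation beneficial
(Shopping, Shopping): (10, 38) - no unilateral deviation beneficial
Mixed NE: P1 plays Hiking with p = 0.7917, P2 plays Hiking with q = 0.2083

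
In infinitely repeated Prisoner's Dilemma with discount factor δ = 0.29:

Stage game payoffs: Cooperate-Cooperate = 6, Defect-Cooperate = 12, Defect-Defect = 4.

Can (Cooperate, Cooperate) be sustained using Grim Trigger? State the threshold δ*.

δ* = 0.75; since δ = 0.29 < 0.75, cooperation cannot be sustained

Work:
For Grim Trigger:
Cooperate forever: 6/(1-δ)
Defect then punished: 12 + 4·δ/(1-δ)
Need: 6/(1-δ) ≥ 12 + 4·δ/(1-δ)
Solving: δ ≥ (T-R)/(T-P) = (12-6)/(12-4) = 0.75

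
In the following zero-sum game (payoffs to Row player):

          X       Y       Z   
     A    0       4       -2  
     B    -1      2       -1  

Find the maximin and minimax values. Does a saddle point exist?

Maximin = -1, Minimax = -1, Saddle: True

Work:
Row minimums: [-2, -1] → maximin = -1
Column maximums: [0, 4, -1] → minimax = -1
Saddle point exists! Game value = -1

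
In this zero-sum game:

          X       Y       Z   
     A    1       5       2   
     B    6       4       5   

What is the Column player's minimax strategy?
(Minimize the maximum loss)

Column should play Y or Z (all achieve the minimum), value = 5

Work:
Column player minimizes Row's maximum payoff:
Column X: max payoff to Row = 6
Column Y: max payoff to Row = 5
Column Z: max payoff to Row = 5
Minimum is 5, achieved by columns Y, Z (tied).
Each of Y or Z is a minimax strategy.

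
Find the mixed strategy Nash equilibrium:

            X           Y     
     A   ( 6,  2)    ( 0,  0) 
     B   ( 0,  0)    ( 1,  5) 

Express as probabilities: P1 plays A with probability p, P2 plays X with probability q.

p = 0.7143, q = 0.1429

Work:
Find probabilities that make opponent indifferent:
P2 chooses q to make P1 indifferent between A and B
P1 chooses p to make P2 indifferent between X and Y
Mixed NE: P1 plays (A: 0.7143, B: 0.2857), P2 plays (X: 0.1429, Y: 0.8571)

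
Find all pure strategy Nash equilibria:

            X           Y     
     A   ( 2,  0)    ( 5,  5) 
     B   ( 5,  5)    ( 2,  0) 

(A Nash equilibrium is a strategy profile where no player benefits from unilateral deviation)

Nash equilibrium: (A, Y), (B, X)

Work:
Best responses:
  P1 vs X: payoffs [2, 5] → best response B (payoff 5)
  P1 vs Y: payoffs [5, 2] → best response A (payoff 5)
  P2 vs A: payoffs [0, 5] → best response Y (payoff 5)
  P2 vs B: payoffs [5, 0] → best response X (payoff 5)
Mutual best responses: (A,Y), (B,X) → Nash equilibria.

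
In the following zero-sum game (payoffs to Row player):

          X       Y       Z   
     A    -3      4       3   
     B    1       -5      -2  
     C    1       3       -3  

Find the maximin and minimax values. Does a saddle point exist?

Maximin = -3, Minimax = 1, Saddle: False

Work:
Row minimums: [-3, -5, -3] → maximin = -3
Column maximums: [1, 4, 3] → minimax = 1
No saddle point (maximin ≠ minimax). Mixed strategy needed.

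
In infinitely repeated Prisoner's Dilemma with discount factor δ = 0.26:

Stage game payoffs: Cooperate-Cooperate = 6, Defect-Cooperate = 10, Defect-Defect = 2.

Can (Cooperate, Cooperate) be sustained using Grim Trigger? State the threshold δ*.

δ* = 0.5; since δ = 0.26 < 0.5, cooperation cannot be sustained

Work:
For Grim Trigger:
Cooperate forever: 6/(1-δ)
Defect then punished: 10 + 2·δ/(1-δ)
Need: 6/(1-δ) ≥ 10 + 2·δ/(1-δ)
Solving: δ ≥ (T-R)/(T-P) = (10-6)/(10-2) = 0.5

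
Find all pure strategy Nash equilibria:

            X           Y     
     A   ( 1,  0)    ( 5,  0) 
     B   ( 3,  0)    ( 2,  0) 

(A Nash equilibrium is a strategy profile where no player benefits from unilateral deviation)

Nash equilibrium: (A, Y), (B, X)

Work:
Best responses:
  P1 vs X: payoffs [1, 3] → best response B (payoff 3)
  P1 vs Y: payoffs [5, 2] → best response A (payoff 5)
  P2 vs A: payoffs [0, 0] → best response X/Y (payoff 0)
  P2 vs B: payoffs [0, 0] → best response X/Y (payoff 0)
Mutual best responses: (A,Y), (B,X) → Nash equilibria.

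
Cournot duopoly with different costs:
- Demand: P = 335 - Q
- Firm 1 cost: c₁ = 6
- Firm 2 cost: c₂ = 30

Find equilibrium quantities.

q₁* = 117.67, q₂* = 93.67

Work:
Reaction: q₁ = (335 - 6 - q₂)/2
Reaction: q₂ = (335 - 30 - q₁)/2
Solve simultaneously:
q₁* = (335 - 2×6 + 30)/3 = 117.67
q₂* = (335 - 2×30 + 6)/3 = 93.67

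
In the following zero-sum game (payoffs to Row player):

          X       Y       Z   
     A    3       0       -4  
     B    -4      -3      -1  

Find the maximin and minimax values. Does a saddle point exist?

Maximin = -4, Minimax = -1, Saddle: False

Work:
Row minimums: [-4, -4] → maximin = -4
Column maximums: [3, 0, -1] → minimax = -1
No saddle point (maximin ≠ minimax). Mixed strategy needed.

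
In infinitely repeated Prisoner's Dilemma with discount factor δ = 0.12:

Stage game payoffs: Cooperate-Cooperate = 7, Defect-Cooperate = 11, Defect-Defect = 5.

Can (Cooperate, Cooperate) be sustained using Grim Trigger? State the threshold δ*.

δ* = 0.6667; since δ = 0.12 < 0.6667, cooperation cannot be sustained

Work:
For Grim Trigger:
Cooperate forever: 7/(1-δ)
Defect then punished: 11 + 5·δ/(1-δ)
Need: 7/(1-δ) ≥ 11 + 5·δ/(1-δ)
Solving: δ ≥ (T-R)/(T-P) = (11-7)/(11-5) = 0.6667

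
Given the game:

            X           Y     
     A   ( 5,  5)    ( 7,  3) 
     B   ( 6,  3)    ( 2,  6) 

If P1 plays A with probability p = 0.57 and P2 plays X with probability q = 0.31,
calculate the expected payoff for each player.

E[P1] = 5.0298, E[P2] = 4.2435

Work:
E[P1] = p·q·π₁(A,X) + p·(1-q)·π₁(A,Y) + (1-p)·q·π₁(B,X) + (1-p)·(1-q)·π₁(B,Y)
= 0.57·0.31·5 + 0.57·0.69·7 + 0.43·0.31·6 + 0.43·0.69·2
= 5.0298

E[P2] = 4.2435 (similar calculation)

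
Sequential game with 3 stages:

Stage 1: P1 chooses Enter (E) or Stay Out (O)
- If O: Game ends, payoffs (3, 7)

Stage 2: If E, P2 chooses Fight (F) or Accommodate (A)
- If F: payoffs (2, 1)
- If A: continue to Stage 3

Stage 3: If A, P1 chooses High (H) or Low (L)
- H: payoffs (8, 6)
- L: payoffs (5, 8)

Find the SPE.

SPE: (E, A, H); Outcome (8, 6)

Work:
Stage 3: P1 chooses H (8 vs 5)
Stage 2: P2: F->1, A->6 (anticipating H). Choose A
Stage 1: P1: O->3, E->8 (anticipating A, H). Choose E
SPE path: E -> A -> H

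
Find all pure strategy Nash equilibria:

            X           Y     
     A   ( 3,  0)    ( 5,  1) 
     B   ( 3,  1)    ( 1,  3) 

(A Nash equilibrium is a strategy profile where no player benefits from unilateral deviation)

Nash equilibrium: (A, Y)

Work:
Best responses:
  P1 vs X: payoffs [3, 3] → best response A/B (payoff 3)
  P1 vs Y: payoffs [5, 1] → best response A (payoff 5)
  P2 vs A: payoffs [0, 1] → best response Y (payoff 1)
  P2 vs B: payoffs [1, 3] → best response Y (payoff 3)
Mutual best responses: (A,Y) → Nash equilibria.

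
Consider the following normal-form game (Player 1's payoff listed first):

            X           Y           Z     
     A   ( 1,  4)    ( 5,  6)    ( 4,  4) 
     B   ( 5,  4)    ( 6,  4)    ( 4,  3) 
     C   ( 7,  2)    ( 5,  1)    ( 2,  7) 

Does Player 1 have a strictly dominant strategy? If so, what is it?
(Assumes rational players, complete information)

No strictly dominant strategy exists for Player 1

Work:
A strategy strictly dominates another if it gives a strictly higher payoff against every opponent action. Compare each pair of P1's strategies column-by-column:
  A vs B: [1 vs 5, 5 vs 6, 4 vs 4] → A does not strictly dominate B (column X: 1 ≤ 5)
  A vs C: [1 vs 7, 5 vs 5, 4 vs 2] → A does not strictly dominate C (column X: 1 ≤ 7)
  B vs A: [5 vs 1, 6 vs 5, 4 vs 4] → B does not strictly dominate A (column Z: 4 ≤ 4)
  B vs C: [5 vs 7, 6 vs 5, 4 vs 2] → B does not strictly dominate C (column X: 5 ≤ 7)
  C vs A: [7 vs 1, 5 vs 5, 2 vs 4] → C does not strictly dominate A (column Y: 5 ≤ 5)
  C vs B: [7 vs 5, 5 vs 6, 2 vs 4] → C does not strictly dominate B (column Y: 5 ≤ 6)
No single strategy strictly dominates all others → no strictly dominant strategy.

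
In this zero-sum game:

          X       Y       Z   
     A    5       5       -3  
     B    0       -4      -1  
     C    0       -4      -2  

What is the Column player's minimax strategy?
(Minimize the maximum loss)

Column should play Z, value = -1

Work:
Column player minimizes Row's maximum payoff:
Column X: max payoff to Row = 5
Column Y: max payoff to Row = 5
Column Z: max payoff to Row = -1
Minimum is -1, achieved by column Z.
Minimax strategy: Z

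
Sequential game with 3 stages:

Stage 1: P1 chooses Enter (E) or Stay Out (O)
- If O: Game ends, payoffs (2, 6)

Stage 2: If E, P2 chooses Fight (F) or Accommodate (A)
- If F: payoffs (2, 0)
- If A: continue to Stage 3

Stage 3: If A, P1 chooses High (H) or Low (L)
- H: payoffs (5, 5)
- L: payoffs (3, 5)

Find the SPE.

SPE: (E, A, H); Outcome (5, 5)

Work:
Stage 3: P1 chooses H (5 vs 3)
Stage 2: P2: F->0, A->5 (anticipating H). Choose A
Stage 1: P1: O->2, E->5 (anticipating A, H). Choose E
SPE path: E -> A -> H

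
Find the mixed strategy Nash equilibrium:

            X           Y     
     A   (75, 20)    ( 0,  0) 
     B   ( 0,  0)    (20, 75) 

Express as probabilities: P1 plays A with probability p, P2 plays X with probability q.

p = 0.7895, q = 0.2105

Work:
Find probabilities that make opponent indifferent:
P2 chooses q to make P1 indifferent between A and B
P1 chooses p to make P2 indifferent between X and Y
Mixed NE: P1 plays (A: 0.7895, B: 0.2105), P2 plays (X: 0.2105, Y: 0.7895)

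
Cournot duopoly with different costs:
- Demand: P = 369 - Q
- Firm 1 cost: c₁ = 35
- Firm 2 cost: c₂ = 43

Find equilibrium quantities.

q₁* = 114.0, q₂* = 106.0

Work:
Reaction: q₁ = (369 - 35 - q₂)/2
Reaction: q₂ = (369 - 43 - q₁)/2
Solve simultaneously:
q₁* = (369 - 2×35 + 43)/3 = 114.0
q₂* = (369 - 2×43 + 35)/3 = 106.0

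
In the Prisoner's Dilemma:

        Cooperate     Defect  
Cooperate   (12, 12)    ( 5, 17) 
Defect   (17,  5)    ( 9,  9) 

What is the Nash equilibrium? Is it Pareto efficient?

(Defect, Defect) is NE; not Pareto efficient

Work:
Defect dominates Cooperate for both players:
If P2 cooperates: Defect (17) > Cooperate (12)
If P2 defects: Defect (9) > Cooperate (5)
NE: (Defect, Defect) with payoff (9, 9)
But (Cooperate, Cooperate) = (12, 12) Pareto dominates (9, 9)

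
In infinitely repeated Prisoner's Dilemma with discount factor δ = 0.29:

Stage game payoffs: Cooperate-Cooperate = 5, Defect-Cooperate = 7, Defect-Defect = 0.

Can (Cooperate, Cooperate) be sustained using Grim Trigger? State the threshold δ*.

δ* = 0.2857; since δ = 0.29 ≥ 0.2857, cooperation can be sustained

Work:
For Grim Trigger:
Cooperate forever: 5/(1-δ)
Defect then punished: 7 + 0·δ/(1-δ)
Need: 5/(1-δ) ≥ 7 + 0·δ/(1-δ)
Solving: δ ≥ (T-R)/(T-P) = (7-5)/(7-0) = 0.2857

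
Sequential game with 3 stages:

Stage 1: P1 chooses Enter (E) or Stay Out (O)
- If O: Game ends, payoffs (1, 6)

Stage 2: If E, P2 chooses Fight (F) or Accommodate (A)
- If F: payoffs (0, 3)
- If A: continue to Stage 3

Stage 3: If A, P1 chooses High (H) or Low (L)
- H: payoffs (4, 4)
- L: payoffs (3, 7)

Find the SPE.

SPE: (E, A, H); Outcome (4, 4)

Work:
Stage 3: P1 chooses H (4 vs 3)
Stage 2: P2: F->3, A->4 (anticipating H). Choose A
Stage 1: P1: O->1, E->4 (anticipating A, H). Choose E
SPE path: E -> A -> H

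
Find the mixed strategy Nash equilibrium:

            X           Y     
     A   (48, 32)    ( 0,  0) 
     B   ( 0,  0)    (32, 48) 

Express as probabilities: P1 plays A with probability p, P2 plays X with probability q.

p = 0.6, q = 0.4

Work:
Find probabilities that make opponent indifferent:
P2 chooses q to make P1 indifferent between A and B
P1 chooses p to make P2 indifferent between X and Y
Mixed NE: P1 plays (A: 0.6, B: 0.4), P2 plays (X: 0.4, Y: 0.6)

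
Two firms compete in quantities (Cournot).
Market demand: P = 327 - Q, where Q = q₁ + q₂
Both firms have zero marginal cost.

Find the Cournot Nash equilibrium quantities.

q₁* = q₂* = 109.0; P* = 109.0

Work:
Profit: π_i = P·q_i = (a - q_i - q_j)·q_i
FOC: ∂π_i/∂q_i = a - 2q_i - q_j = 0
Reaction function: q_i = (327 - q_j)/2
Symmetry: q* = 327/3 = 109.0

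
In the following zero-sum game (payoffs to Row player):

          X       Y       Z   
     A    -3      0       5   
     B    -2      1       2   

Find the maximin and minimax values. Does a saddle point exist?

Maximin = -2, Minimax = -2, Saddle: True

Work:
Row minimums: [-3, -2] → maximin = -2
Column maximums: [-2, 1, 5] → minimax = -2
Saddle point exists! Game value = -2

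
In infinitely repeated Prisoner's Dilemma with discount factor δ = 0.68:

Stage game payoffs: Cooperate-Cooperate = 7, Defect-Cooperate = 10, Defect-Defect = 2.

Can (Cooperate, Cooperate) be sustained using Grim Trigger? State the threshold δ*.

δ* = 0.375; since δ = 0.68 ≥ 0.375, cooperation can be sustained

Work:
For Grim Trigger:
Cooperate forever: 7/(1-δ)
Defect then punished: 10 + 2·δ/(1-δ)
Need: 7/(1-δ) ≥ 10 + 2·δ/(1-δ)
Solving: δ ≥ (T-R)/(T-P) = (10-7)/(10-2) = 0.375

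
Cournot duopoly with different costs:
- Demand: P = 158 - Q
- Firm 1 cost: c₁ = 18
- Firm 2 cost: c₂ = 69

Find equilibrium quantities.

q₁* = 63.67, q₂* = 12.67

Work:
Reaction: q₁ = (158 - 18 - q₂)/2
Reaction: q₂ = (158 - 69 - q₁)/2
Solve simultaneously:
q₁* = (158 - 2×18 + 69)/3 = 63.67
q₂* = (158 - 2×69 + 18)/3 = 12.67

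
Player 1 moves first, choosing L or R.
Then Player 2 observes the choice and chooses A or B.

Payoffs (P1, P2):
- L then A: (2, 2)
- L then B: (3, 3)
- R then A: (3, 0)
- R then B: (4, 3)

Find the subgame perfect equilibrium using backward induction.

P1 plays R, P2 plays B after L and B after R; Payoff (4, 3)

Work:
Backward induction:
After L: P2 chooses B → P1 gets 3
After R: P2 chooses B → P1 gets 4
P1 chooses R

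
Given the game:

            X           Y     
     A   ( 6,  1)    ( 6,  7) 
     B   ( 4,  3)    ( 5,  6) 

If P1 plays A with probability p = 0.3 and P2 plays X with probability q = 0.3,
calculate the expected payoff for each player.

E[P1] = 5.09, E[P2] = 5.13

Work:
E[P1] = p·q·π₁(A,X) + p·(1-q)·π₁(A,Y) + (1-p)·q·π₁(B,X) + (1-p)·(1-q)·π₁(B,Y)
= 0.3·0.3·6 + 0.3·0.7·6 + 0.7·0.3·4 + 0.7·0.7·5
= 5.09

E[P2] = 5.13 (similar calculation)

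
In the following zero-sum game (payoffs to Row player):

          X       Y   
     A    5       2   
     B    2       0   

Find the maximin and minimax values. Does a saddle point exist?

Maximin = 2, Minimax = 2, Saddle: True

Work:
Row minimums: [2, 0] → maximin = 2
Column maximums: [5, 2] → minimax = 2
Saddle point exists! Game value = 2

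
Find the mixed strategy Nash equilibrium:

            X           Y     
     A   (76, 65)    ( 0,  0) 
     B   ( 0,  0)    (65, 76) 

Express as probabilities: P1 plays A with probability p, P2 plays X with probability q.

p = 0.539, q = 0.461

Work:
Find probabilities that make opponent indifferent:
P2 chooses q to make P1 indifferent between A and B
P1 chooses p to make P2 indifferent between X and Y
Mixed NE: P1 plays (A: 0.539, B: 0.461), P2 plays (X: 0.461, Y: 0.539)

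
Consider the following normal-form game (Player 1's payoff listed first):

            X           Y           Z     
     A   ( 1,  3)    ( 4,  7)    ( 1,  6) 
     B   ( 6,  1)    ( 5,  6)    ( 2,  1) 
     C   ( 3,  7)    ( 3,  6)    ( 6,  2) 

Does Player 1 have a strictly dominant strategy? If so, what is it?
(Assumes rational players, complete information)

No strictly dominant strategy exists for Player 1

Work:
A strategy strictly dominates another if it gives a strictly higher payoff against every opponent action. Compare each pair of P1's strategies column-by-column:
  A vs B: [1 vs 6, 4 vs 5, 1 vs 2] → A does not strictly dominate B (column X: 1 ≤ 6)
  A vs C: [1 vs 3, 4 vs 3, 1 vs 6] → A does not strictly dominate C (column X: 1 ≤ 3)
  B vs A: [6 vs 1, 5 vs 4, 2 vs 1] → B strictly dominates A
  B vs C: [6 vs 3, 5 vs 3, 2 vs 6] → B does not strictly dominate C (column Z: 2 ≤ 6)
  C vs A: [3 vs 1, 3 vs 4, 6 vs 1] → C does not strictly dominate A (column Y: 3 ≤ 4)
  C vs B: [3 vs 6, 3 vs 5, 6 vs 2] → C does not strictly dominate B (column X: 3 ≤ 6)
No single strategy strictly dominates all others → no strictly dominant strategy.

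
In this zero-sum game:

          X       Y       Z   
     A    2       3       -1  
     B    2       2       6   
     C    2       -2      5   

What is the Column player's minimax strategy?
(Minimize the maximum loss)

Column should play X, value = 2

Work:
Column player minimizes Row's maximum payoff:
Column X: max payoff to Row = 2
Column Y: max payoff to Row = 3
Column Z: max payoff to Row = 6
Minimum is 2, achieved by column X.
Minimax strategy: X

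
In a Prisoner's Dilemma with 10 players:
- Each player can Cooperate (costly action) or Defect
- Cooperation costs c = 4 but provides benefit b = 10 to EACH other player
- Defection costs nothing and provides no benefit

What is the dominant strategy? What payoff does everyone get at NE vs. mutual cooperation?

Dominant: Defect; NE payoff = 0; Coop payoff = 86

Work:
Defect dominates (saves cost c = 4, benefit to others is external)
NE: All defect → everyone gets 0
If all cooperate: each receives (9)×10 - 4 = 86
Social dilemma: 86 > 0 but NE gives 0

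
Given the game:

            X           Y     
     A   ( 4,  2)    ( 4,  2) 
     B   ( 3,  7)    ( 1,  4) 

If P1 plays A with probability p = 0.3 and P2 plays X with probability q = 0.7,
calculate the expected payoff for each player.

E[P1] = 2.88, E[P2] = 4.87

Work:
E[P1] = p·q·π₁(A,X) + p·(1-q)·π₁(A,Y) + (1-p)·q·π₁(B,X) + (1-p)·(1-q)·π₁(B,Y)
= 0.3·0.7·4 + 0.3·0.3·4 + 0.7·0.7·3 + 0.7·0.3·1
= 2.88

E[P2] = 4.87 (similar calculation)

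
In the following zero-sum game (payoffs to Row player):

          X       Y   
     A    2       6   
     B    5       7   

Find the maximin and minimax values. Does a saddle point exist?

Maximin = 5, Minimax = 5, Saddle: True

Work:
Row minimums: [2, 5] → maximin = 5
Column maximums: [5, 7] → minimax = 5
Saddle point exists! Game value = 5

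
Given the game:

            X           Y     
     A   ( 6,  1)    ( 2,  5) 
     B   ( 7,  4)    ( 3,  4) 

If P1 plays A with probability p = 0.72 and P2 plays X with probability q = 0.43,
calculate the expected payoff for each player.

E[P1] = 4.0, E[P2] = 3.4816

Work:
E[P1] = p·q·π₁(A,X) + p·(1-q)·π₁(A,Y) + (1-p)·q·π₁(B,X) + (1-p)·(1-q)·π₁(B,Y)
= 0.72·0.43·6 + 0.72·0.57·2 + 0.28·0.43·7 + 0.28·0.57·3
= 4.0

E[P2] = 3.4816 (similar calculation)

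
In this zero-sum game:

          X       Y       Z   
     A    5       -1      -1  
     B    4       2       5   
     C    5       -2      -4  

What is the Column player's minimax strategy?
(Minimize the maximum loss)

Column should play Y, value = 2

Work:
Column player minimizes Row's maximum payoff:
Column X: max payoff to Row = 5
Column Y: max payoff to Row = 2
Column Z: max payoff to Row = 5
Minimum is 2, achieved by column Y.
Minimax strategy: Y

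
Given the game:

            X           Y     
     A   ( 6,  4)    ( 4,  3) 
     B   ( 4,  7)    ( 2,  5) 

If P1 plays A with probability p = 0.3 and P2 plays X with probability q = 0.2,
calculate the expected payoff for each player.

E[P1] = 3.0, E[P2] = 4.74

Work:
E[P1] = p·q·π₁(A,X) + p·(1-q)·π₁(A,Y) + (1-p)·q·π₁(B,X) + (1-p)·(1-q)·π₁(B,Y)
= 0.3·0.2·6 + 0.3·0.8·4 + 0.7·0.2·4 + 0.7·0.8·2
= 3.0

E[P2] = 4.74 (similar calculation)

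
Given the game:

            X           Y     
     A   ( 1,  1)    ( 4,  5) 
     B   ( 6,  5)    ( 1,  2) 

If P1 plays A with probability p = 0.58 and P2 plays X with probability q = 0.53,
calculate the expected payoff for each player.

E[P1] = 2.9308, E[P2] = 3.1782

Work:
E[P1] = p·q·π₁(A,X) + p·(1-q)·π₁(A,Y) + (1-p)·q·π₁(B,X) + (1-p)·(1-q)·π₁(B,Y)
= 0.58·0.53·1 + 0.58·0.47·4 + 0.42·0.53·6 + 0.42·0.47·1
= 2.9308

E[P2] = 3.1782 (similar calculation)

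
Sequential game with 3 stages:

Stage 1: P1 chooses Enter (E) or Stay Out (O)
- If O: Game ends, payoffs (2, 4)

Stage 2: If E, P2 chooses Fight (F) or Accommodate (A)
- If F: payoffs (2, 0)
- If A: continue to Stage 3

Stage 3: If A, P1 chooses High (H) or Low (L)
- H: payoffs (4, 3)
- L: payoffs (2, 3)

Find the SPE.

SPE: (E, A, H); Outcome (4, 3)

Work:
Stage 3: P1 chooses H (4 vs 2)
Stage 2: P2: F->0, A->3 (anticipating H). Choose A
Stage 1: P1: O->2, E->4 (anticipating A, H). Choose E
SPE path: E -> A -> H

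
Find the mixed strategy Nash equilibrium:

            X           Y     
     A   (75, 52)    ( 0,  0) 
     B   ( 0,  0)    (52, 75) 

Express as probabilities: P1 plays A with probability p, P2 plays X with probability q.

p = 0.5906, q = 0.4094

Work:
Find probabilities that make opponent indifferent:
P2 chooses q to make P1 indifferent between A and B
P1 chooses p to make P2 indifferent between X and Y
Mixed NE: P1 plays (A: 0.5906, B: 0.4094), P2 plays (X: 0.4094, Y: 0.5906)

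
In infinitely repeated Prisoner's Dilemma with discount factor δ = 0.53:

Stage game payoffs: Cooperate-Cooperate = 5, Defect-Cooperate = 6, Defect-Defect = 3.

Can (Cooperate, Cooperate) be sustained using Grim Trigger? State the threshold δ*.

δ* = 0.3333; since δ = 0.53 ≥ 0.3333, cooperation can be sustained

Work:
For Grim Trigger:
Cooperate forever: 5/(1-δ)
Defect then punished: 6 + 3·δ/(1-δ)
Need: 5/(1-δ) ≥ 6 + 3·δ/(1-δ)
Solving: δ ≥ (T-R)/(T-P) = (6-5)/(6-3) = 0.3333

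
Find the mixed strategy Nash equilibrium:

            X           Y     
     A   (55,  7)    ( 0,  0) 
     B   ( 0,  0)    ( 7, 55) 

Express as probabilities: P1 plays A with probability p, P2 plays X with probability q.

p = 0.8871, q = 0.1129

Work:
Find probabilities that make opponent indifferent:
P2 chooses q to make P1 indifferent between A and B
P1 chooses p to make P2 indifferent between X and Y
Mixed NE: P1 plays (A: 0.8871, B: 0.1129), P2 plays (X: 0.1129, Y: 0.8871)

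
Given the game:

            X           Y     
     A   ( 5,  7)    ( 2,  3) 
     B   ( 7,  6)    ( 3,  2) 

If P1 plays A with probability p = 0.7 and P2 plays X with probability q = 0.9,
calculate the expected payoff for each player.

E[P1] = 5.27, E[P2] = 6.3

Work:
E[P1] = p·q·π₁(A,X) + p·(1-q)·π₁(A,Y) + (1-p)·q·π₁(B,X) + (1-p)·(1-q)·π₁(B,Y)
= 0.7·0.9·5 + 0.7·0.1·2 + 0.3·0.9·7 + 0.3·0.1·3
= 5.27

E[P2] = 6.3 (similar calculation)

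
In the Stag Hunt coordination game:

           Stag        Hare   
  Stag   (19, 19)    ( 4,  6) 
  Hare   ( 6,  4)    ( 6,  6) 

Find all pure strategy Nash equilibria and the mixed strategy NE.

Pure NE: (Stag, Stag) and (Hare, Hare); Mixed NE: p = 0.1333, q = 0.1333

Work:
Check pure NE:
(Stag, Stag): (19, 19) - no unilateral deviation beneficial
(Hare, Hare): (6, 6) - no unilateral deviation beneficial
Mixed NE: P1 plays Stag with p = 0.1333, P2 plays Stag with q = 0.1333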